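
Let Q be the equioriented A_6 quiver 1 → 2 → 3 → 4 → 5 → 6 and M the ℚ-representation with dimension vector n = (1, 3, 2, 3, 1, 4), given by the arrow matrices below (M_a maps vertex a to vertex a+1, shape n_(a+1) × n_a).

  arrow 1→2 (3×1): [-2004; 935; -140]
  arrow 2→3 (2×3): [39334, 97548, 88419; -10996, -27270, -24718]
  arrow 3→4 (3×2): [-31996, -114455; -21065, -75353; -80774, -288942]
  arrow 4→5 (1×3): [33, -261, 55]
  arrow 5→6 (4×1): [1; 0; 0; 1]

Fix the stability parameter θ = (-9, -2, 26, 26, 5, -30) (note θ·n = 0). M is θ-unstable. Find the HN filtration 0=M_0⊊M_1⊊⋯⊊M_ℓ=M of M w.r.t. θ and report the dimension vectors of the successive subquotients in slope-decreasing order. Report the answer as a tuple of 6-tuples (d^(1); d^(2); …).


Via rank(M_{q-1}∘⋯∘M_p): M ≅ I[1,4], I[2,2], I[2,6], I[4,4], I[6,6]^3.
μ_θ-semistable layers: μ^(1)=26; μ^(2)=27/4; μ^(3)=-2; μ^(4)=-9; μ^(5)=-30

((0, 0, 1, 2, 0, 0); (0, 0, 1, 1, 1, 1); (0, 3, 0, 0, 0, 0); (1, 0, 0, 0, 0, 0); (0, 0, 0, 0, 0, 3))


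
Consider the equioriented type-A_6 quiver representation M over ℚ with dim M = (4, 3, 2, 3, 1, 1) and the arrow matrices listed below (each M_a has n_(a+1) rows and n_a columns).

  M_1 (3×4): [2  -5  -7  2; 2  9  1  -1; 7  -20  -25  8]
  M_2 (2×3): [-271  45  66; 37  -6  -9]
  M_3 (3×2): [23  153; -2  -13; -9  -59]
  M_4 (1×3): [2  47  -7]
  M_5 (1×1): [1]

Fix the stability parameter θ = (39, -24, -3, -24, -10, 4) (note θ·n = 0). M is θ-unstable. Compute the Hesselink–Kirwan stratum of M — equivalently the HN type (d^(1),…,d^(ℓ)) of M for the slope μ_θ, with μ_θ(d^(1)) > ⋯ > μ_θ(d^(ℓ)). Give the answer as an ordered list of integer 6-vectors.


Via rank(M_{q-1}∘⋯∘M_p): M ≅ I[1,1], I[1,2], I[1,4], I[1,6], I[4,4].
μ_θ-semistable layers: μ^(1)=39; μ^(2)=15/2; μ^(3)=4; μ^(4)=-3; μ^(5)=-22/5; μ^(6)=-24

((1, 0, 0, 0, 0, 0); (1, 1, 0, 0, 0, 0); (0, 0, 0, 0, 0, 1); (1, 1, 1, 1, 0, 0); (1, 1, 1, 1, 1, 0); (0, 0, 0, 1, 0, 0))


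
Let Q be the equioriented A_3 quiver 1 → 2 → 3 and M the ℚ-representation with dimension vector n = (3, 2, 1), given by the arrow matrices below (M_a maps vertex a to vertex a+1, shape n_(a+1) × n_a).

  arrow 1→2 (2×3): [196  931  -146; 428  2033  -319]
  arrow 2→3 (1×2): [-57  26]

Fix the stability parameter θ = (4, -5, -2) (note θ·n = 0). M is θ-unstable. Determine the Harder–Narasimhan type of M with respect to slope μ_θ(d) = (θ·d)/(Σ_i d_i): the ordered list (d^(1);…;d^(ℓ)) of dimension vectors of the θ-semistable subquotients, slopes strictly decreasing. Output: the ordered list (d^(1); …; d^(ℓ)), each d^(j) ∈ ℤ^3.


Interval decomposition of M: I[1,1], I[1,2], I[1,3].
HN type (ℓ=3): μ^(1)=4; μ^(2)=-1/2; μ^(3)=-1

((1, 0, 0); (1, 1, 0); (1, 1, 1))


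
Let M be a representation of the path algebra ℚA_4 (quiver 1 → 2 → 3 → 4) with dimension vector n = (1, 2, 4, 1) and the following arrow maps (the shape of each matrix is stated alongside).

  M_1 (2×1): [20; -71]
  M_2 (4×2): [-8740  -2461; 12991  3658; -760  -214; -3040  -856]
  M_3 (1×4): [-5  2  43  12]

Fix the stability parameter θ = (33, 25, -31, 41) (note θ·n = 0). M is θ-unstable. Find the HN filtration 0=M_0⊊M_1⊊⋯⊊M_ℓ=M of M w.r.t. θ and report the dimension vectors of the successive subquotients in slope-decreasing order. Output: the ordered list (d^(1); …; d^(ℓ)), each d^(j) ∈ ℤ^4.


Interval decomposition of M: I[1,4], I[2,3], I[3,3]^2.
HN type (ℓ=4): μ^(1)=41; μ^(2)=9; μ^(3)=-3; μ^(4)=-31

((0, 0, 0, 1); (1, 1, 1, 0); (0, 1, 1, 0); (0, 0, 2, 0))


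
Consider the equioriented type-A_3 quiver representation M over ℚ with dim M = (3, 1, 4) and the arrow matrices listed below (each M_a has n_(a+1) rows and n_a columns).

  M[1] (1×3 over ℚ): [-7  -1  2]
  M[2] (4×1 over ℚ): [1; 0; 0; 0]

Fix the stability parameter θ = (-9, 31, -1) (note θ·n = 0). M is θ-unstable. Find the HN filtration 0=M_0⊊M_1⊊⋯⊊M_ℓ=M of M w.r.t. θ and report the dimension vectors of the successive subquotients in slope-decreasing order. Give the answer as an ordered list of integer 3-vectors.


Barcode: M ≅ I[1,1]^2, I[1,3], I[3,3]^3. HN layers by μ_θ (3 steps, strictly decreasing):
  μ^(1)=15; μ^(2)=-1; μ^(3)=-9

((0, 1, 1); (0, 0, 3); (3, 0, 0))


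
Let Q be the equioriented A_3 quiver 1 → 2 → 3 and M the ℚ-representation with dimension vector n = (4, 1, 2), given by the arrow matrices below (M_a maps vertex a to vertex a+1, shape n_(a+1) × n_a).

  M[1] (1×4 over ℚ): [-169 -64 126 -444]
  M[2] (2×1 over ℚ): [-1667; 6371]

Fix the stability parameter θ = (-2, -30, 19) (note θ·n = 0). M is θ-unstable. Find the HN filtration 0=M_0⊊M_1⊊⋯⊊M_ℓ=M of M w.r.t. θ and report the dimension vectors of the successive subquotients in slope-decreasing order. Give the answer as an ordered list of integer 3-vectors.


Interval decomposition of M: I[1,1]^3, I[1,3], I[3,3].
HN type (ℓ=3): μ^(1)=19; μ^(2)=-2; μ^(3)=-16

((0, 0, 2); (3, 0, 0); (1, 1, 0))


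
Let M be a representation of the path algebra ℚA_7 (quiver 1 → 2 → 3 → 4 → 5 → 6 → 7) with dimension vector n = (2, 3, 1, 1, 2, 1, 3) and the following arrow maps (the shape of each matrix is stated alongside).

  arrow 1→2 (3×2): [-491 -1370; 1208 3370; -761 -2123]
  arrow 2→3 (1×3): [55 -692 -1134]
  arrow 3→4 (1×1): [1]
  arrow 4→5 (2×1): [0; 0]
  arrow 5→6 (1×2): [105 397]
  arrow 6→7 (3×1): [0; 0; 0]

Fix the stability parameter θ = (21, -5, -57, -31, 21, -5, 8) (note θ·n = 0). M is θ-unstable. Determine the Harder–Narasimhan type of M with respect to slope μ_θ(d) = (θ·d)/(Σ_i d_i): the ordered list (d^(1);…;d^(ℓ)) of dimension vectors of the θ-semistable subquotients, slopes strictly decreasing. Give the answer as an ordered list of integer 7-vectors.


Interval decomposition of M: I[1,2], I[1,4], I[2,2], I[5,5], I[5,6], I[7,7]^3.
HN type (ℓ=4): μ^(1)=21; μ^(2)=8; μ^(3)=-5; μ^(4)=-18

((0, 0, 0, 0, 1, 0, 0); (1, 1, 0, 0, 1, 1, 3); (0, 1, 0, 0, 0, 0, 0); (1, 1, 1, 1, 0, 0, 0))


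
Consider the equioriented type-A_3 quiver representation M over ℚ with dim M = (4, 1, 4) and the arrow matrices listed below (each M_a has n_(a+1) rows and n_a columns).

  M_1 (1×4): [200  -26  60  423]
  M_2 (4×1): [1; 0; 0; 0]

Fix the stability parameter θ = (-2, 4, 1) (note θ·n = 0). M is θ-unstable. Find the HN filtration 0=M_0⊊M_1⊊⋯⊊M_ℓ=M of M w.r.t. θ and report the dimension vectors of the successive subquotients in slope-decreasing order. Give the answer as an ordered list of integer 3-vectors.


Via rank(M_{q-1}∘⋯∘M_p): M ≅ I[1,1]^3, I[1,3], I[3,3]^3.
μ_θ-semistable layers: μ^(1)=5/2; μ^(2)=1; μ^(3)=-2

((0, 1, 1); (0, 0, 3); (4, 0, 0))


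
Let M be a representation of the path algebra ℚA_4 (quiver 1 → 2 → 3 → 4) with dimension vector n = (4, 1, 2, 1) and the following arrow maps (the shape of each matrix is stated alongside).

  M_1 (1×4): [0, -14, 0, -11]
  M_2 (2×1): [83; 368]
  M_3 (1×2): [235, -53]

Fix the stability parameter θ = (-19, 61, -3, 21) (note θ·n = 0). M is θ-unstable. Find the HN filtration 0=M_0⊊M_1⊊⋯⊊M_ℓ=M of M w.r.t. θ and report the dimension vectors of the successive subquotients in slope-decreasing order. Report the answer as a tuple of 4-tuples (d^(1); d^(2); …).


Via rank(M_{q-1}∘⋯∘M_p): M ≅ I[1,1]^3, I[1,4], I[3,3].
μ_θ-semistable layers: μ^(1)=79/3; μ^(2)=-3; μ^(3)=-19

((0, 1, 1, 1); (0, 0, 1, 0); (4, 0, 0, 0))


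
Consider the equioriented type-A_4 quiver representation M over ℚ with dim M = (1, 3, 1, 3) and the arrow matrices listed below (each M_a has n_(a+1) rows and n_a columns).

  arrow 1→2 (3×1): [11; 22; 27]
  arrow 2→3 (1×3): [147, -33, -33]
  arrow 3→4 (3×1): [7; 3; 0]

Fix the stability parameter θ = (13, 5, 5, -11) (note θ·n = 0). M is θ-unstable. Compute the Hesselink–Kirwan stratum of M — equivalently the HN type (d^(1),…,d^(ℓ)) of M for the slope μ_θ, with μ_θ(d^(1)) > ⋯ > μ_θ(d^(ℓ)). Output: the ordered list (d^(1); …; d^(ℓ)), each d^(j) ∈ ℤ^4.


Interval decomposition of M: I[1,2], I[2,2], I[2,4], I[4,4]^2.
HN type (ℓ=4): μ^(1)=9; μ^(2)=5; μ^(3)=-1/3; μ^(4)=-11

((1, 1, 0, 0); (0, 1, 0, 0); (0, 1, 1, 1); (0, 0, 0, 2))


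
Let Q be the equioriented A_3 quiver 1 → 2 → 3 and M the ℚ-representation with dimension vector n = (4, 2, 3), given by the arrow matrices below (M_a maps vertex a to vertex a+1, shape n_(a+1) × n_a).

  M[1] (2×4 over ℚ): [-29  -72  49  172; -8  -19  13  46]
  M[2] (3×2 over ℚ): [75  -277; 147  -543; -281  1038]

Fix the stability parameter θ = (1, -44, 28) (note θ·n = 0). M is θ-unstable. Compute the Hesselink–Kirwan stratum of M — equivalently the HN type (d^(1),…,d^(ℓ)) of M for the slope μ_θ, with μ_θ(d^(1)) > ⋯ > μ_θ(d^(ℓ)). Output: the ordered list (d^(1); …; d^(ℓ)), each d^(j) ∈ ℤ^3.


Via rank(M_{q-1}∘⋯∘M_p): M ≅ I[1,1]^2, I[1,3]^2, I[3,3].
μ_θ-semistable layers: μ^(1)=28; μ^(2)=1; μ^(3)=-43/2

((0, 0, 3); (2, 0, 0); (2, 2, 0))


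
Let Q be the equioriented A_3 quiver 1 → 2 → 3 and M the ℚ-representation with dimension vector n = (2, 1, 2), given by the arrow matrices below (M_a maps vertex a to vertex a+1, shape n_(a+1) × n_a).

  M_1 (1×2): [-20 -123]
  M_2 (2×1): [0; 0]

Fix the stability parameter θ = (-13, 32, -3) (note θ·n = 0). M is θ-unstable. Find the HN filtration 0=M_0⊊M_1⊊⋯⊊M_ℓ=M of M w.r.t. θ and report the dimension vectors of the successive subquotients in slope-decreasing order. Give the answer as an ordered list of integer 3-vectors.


Interval decomposition of M: I[1,1], I[1,2], I[3,3]^2.
HN type (ℓ=3): μ^(1)=32; μ^(2)=-3; μ^(3)=-13

((0, 1, 0); (0, 0, 2); (2, 0, 0))


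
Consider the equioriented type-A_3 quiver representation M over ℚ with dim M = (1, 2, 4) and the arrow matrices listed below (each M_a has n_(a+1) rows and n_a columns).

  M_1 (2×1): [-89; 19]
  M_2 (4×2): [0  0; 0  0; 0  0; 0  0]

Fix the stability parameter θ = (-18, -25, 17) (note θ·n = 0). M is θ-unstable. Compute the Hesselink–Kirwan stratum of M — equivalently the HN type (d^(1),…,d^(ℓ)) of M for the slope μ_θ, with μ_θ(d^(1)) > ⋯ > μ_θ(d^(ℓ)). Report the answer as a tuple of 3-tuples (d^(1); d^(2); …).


Barcode: M ≅ I[1,2], I[2,2], I[3,3]^4. HN layers by μ_θ (3 steps, strictly decreasing):
  μ^(1)=17; μ^(2)=-43/2; μ^(3)=-25

((0, 0, 4); (1, 1, 0); (0, 1, 0))


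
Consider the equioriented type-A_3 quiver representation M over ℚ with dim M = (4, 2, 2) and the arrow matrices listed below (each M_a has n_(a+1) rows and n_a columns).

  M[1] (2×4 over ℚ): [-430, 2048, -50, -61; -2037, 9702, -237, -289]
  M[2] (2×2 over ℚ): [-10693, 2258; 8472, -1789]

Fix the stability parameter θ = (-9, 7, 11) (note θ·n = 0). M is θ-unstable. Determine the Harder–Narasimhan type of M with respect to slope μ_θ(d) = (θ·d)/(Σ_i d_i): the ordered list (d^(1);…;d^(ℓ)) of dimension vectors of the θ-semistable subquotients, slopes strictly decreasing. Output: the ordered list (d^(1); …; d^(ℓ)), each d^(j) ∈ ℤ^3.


Barcode: M ≅ I[1,1]^2, I[1,3]^2. HN layers by μ_θ (3 steps, strictly decreasing):
  μ^(1)=11; μ^(2)=7; μ^(3)=-9

((0, 0, 2); (0, 2, 0); (4, 0, 0))


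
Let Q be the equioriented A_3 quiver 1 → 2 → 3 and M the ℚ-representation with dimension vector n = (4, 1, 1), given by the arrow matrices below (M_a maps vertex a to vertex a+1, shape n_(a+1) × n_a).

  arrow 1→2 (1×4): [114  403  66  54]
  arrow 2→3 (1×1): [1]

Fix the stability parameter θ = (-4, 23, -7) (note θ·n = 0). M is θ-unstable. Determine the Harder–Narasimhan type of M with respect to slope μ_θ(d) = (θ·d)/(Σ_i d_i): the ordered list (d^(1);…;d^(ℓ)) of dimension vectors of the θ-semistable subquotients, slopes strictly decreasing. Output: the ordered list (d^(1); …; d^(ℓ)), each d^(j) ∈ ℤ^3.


Via rank(M_{q-1}∘⋯∘M_p): M ≅ I[1,1]^3, I[1,3].
μ_θ-semistable layers: μ^(1)=8; μ^(2)=-4

((0, 1, 1); (4, 0, 0))


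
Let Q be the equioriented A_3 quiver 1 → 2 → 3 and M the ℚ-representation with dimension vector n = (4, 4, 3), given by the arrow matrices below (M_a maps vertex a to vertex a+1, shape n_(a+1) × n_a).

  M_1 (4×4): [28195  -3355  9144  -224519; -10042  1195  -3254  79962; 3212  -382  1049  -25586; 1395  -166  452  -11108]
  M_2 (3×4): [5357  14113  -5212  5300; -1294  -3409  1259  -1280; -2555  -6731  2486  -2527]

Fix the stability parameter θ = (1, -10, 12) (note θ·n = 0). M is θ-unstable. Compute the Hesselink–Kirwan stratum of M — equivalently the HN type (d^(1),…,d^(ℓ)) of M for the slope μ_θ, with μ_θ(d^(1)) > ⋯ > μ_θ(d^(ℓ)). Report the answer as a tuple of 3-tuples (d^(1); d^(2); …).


Interval decomposition of M: I[1,2], I[1,3]^3.
HN type (ℓ=2): μ^(1)=12; μ^(2)=-9/2

((0, 0, 3); (4, 4, 0))


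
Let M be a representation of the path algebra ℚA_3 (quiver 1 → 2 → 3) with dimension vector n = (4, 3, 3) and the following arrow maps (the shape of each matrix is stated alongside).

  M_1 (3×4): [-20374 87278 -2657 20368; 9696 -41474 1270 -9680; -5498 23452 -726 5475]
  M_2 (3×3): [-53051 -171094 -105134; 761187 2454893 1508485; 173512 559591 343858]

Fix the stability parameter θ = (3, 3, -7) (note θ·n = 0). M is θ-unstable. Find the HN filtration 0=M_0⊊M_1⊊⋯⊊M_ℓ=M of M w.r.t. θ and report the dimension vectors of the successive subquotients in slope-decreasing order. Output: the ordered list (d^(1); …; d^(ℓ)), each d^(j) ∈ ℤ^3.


Interval decomposition of M: I[1,1], I[1,3]^3.
HN type (ℓ=2): μ^(1)=3; μ^(2)=-1/3

((1, 0, 0); (3, 3, 3))


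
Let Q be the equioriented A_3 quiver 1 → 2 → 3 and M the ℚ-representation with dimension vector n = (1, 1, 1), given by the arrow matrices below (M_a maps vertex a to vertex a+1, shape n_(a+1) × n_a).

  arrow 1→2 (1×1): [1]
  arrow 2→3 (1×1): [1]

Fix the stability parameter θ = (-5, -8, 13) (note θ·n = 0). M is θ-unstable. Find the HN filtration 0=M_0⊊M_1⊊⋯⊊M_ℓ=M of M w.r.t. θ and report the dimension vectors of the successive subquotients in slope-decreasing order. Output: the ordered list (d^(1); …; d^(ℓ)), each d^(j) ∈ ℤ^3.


Barcode: M ≅ I[1,3]. HN layers by μ_θ (2 steps, strictly decreasing):
  μ^(1)=13; μ^(2)=-13/2

((0, 0, 1); (1, 1, 0))


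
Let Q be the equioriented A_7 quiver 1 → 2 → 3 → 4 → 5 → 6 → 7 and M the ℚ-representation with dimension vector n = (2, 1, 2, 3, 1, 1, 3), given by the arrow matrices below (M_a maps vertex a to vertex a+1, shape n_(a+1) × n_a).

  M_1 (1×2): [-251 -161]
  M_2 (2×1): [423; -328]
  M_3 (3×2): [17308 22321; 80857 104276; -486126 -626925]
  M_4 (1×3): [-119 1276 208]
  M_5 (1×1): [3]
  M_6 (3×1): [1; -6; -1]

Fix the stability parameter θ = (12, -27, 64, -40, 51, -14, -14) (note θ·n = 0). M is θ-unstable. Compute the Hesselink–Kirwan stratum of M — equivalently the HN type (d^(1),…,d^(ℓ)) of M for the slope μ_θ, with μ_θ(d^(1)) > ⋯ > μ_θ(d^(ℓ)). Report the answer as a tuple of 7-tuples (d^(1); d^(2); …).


Via rank(M_{q-1}∘⋯∘M_p): M ≅ I[1,1], I[1,4], I[3,7], I[4,4], I[7,7]^2.
μ_θ-semistable layers: μ^(1)=12; μ^(2)=47/5; μ^(3)=-15/2; μ^(4)=-14; μ^(5)=-40

((1, 0, 1, 1, 0, 0, 0); (0, 0, 1, 1, 1, 1, 1); (1, 1, 0, 0, 0, 0, 0); (0, 0, 0, 0, 0, 0, 2); (0, 0, 0, 1, 0, 0, 0))


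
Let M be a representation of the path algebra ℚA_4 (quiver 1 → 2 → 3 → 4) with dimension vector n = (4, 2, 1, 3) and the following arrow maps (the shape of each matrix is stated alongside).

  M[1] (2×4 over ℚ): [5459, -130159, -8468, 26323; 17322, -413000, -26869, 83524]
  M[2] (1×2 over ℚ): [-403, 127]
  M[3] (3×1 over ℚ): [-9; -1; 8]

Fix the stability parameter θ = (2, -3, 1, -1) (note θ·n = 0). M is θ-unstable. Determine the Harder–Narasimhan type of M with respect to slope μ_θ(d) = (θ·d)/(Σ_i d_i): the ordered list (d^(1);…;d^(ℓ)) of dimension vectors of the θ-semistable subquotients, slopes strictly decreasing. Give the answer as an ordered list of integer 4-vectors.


Via rank(M_{q-1}∘⋯∘M_p): M ≅ I[1,1]^2, I[1,2], I[1,4], I[4,4]^2.
μ_θ-semistable layers: μ^(1)=2; μ^(2)=0; μ^(3)=-1/2; μ^(4)=-1

((2, 0, 0, 0); (0, 0, 1, 1); (2, 2, 0, 0); (0, 0, 0, 2))


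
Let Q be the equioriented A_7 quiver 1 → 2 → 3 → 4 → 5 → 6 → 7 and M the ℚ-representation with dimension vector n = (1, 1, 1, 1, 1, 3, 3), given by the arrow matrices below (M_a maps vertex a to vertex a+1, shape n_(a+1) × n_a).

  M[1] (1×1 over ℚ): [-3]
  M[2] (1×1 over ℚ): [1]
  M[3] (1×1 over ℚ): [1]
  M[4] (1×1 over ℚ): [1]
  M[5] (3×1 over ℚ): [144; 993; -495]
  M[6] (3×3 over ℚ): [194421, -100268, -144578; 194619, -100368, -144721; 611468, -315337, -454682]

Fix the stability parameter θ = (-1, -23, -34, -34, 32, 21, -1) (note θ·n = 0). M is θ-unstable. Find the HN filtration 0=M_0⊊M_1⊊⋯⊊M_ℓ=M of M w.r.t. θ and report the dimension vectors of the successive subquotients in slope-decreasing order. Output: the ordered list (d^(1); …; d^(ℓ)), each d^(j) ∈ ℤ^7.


Barcode: M ≅ I[1,7], I[6,7]^2. HN layers by μ_θ (3 steps, strictly decreasing):
  μ^(1)=52/3; μ^(2)=10; μ^(3)=-23

((0, 0, 0, 0, 1, 1, 1); (0, 0, 0, 0, 0, 2, 2); (1, 1, 1, 1, 0, 0, 0))


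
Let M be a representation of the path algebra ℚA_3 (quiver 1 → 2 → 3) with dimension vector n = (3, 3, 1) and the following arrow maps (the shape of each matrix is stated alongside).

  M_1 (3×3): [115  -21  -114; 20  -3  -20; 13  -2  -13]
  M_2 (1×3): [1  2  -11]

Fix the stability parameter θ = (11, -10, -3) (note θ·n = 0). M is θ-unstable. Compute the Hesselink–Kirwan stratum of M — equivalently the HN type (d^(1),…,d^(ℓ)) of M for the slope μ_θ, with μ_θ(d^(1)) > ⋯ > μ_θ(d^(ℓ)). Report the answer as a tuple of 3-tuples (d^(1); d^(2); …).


Barcode: M ≅ I[1,2]^2, I[1,3]. HN layers by μ_θ (2 steps, strictly decreasing):
  μ^(1)=1/2; μ^(2)=-2/3

((2, 2, 0); (1, 1, 1))


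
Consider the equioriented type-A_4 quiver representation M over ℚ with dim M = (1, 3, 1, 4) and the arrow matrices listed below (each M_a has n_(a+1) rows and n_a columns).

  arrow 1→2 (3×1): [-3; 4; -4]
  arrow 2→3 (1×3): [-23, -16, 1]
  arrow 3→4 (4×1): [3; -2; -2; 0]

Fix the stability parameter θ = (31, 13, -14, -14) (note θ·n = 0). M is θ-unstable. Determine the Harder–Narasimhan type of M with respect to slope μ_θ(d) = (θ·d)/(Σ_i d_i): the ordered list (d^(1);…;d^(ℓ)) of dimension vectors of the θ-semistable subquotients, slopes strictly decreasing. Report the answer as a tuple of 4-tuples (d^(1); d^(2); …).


Interval decomposition of M: I[1,4], I[2,2]^2, I[4,4]^3.
HN type (ℓ=3): μ^(1)=13; μ^(2)=4; μ^(3)=-14

((0, 2, 0, 0); (1, 1, 1, 1); (0, 0, 0, 3))


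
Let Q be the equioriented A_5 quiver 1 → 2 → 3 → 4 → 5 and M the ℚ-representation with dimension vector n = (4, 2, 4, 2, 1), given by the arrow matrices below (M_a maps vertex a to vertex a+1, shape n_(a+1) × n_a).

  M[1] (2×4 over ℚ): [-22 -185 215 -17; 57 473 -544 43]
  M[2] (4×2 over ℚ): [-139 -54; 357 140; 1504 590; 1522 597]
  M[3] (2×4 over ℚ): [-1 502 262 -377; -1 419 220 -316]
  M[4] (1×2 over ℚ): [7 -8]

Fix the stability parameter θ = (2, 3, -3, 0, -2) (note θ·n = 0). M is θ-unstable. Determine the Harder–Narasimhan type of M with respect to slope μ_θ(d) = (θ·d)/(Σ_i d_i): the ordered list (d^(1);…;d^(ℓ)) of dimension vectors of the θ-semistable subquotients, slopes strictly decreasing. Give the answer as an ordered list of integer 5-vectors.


Interval decomposition of M: I[1,1]^2, I[1,4], I[1,5], I[3,3]^2.
HN type (ℓ=4): μ^(1)=2; μ^(2)=1/2; μ^(3)=0; μ^(4)=-3

((2, 0, 0, 0, 0); (1, 1, 1, 1, 0); (1, 1, 1, 1, 1); (0, 0, 2, 0, 0))


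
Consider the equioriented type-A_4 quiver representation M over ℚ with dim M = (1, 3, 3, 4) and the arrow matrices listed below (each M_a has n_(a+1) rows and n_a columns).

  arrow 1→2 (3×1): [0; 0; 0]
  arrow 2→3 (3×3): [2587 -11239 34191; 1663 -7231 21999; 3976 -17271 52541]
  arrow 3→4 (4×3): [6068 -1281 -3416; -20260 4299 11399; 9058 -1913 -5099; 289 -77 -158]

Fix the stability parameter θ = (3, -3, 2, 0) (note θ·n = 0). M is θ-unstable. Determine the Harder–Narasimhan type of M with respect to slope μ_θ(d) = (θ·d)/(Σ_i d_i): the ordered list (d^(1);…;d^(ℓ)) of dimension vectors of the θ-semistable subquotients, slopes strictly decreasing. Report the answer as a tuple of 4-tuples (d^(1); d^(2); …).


Interval decomposition of M: I[1,1], I[2,2], I[2,4]^2, I[3,4], I[4,4].
HN type (ℓ=4): μ^(1)=3; μ^(2)=1; μ^(3)=0; μ^(4)=-3

((1, 0, 0, 0); (0, 0, 3, 3); (0, 0, 0, 1); (0, 3, 0, 0))


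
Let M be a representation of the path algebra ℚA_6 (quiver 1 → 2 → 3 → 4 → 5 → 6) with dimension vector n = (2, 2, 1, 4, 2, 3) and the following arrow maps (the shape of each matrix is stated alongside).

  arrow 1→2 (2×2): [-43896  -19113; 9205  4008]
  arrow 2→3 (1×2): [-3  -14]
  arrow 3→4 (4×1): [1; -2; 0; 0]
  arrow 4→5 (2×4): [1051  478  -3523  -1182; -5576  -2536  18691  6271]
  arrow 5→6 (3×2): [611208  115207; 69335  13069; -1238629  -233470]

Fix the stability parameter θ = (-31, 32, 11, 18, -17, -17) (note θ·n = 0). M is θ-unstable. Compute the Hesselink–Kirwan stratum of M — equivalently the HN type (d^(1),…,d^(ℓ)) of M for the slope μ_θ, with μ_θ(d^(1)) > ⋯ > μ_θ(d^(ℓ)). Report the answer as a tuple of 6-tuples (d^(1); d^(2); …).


Via rank(M_{q-1}∘⋯∘M_p): M ≅ I[1,2], I[1,6], I[4,4]^2, I[4,6], I[6,6].
μ_θ-semistable layers: μ^(1)=32; μ^(2)=18; μ^(3)=27/5; μ^(4)=-16/3; μ^(5)=-17; μ^(6)=-31

((0, 1, 0, 0, 0, 0); (0, 0, 0, 2, 0, 0); (0, 1, 1, 1, 1, 1); (0, 0, 0, 1, 1, 1); (0, 0, 0, 0, 0, 1); (2, 0, 0, 0, 0, 0))


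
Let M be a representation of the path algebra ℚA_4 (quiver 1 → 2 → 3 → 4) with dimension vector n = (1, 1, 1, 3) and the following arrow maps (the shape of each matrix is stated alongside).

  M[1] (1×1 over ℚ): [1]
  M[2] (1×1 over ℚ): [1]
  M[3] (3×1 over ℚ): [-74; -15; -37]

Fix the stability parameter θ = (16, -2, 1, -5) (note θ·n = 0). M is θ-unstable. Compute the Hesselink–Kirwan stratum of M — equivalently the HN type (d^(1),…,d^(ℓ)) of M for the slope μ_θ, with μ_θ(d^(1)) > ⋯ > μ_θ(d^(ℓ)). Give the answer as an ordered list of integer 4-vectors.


Interval decomposition of M: I[1,4], I[4,4]^2.
HN type (ℓ=2): μ^(1)=5/2; μ^(2)=-5

((1, 1, 1, 1); (0, 0, 0, 2))


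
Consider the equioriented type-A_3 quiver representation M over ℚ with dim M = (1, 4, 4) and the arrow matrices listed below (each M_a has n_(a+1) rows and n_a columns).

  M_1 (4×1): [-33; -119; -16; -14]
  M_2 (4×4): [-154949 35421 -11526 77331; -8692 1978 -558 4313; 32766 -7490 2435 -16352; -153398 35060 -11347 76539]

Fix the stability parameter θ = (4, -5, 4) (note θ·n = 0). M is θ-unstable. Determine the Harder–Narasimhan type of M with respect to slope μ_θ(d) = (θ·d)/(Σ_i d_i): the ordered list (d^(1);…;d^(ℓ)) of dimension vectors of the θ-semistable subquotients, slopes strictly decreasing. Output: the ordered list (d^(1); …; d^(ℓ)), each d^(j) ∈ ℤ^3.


Barcode: M ≅ I[1,2], I[2,3]^3, I[3,3]. HN layers by μ_θ (3 steps, strictly decreasing):
  μ^(1)=4; μ^(2)=-1/2; μ^(3)=-5

((0, 0, 4); (1, 1, 0); (0, 3, 0))


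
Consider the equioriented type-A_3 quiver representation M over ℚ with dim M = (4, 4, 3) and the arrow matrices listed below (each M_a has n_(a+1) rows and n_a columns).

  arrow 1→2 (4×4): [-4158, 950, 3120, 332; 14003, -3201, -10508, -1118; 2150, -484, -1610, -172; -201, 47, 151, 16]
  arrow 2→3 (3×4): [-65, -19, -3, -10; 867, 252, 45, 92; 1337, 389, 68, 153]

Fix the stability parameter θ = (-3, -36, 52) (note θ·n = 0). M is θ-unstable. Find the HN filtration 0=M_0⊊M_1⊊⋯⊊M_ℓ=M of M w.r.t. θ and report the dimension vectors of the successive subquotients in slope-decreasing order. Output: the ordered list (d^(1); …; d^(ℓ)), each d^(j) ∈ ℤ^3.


Interval decomposition of M: I[1,2], I[1,3]^3.
HN type (ℓ=2): μ^(1)=52; μ^(2)=-39/2

((0, 0, 3); (4, 4, 0))


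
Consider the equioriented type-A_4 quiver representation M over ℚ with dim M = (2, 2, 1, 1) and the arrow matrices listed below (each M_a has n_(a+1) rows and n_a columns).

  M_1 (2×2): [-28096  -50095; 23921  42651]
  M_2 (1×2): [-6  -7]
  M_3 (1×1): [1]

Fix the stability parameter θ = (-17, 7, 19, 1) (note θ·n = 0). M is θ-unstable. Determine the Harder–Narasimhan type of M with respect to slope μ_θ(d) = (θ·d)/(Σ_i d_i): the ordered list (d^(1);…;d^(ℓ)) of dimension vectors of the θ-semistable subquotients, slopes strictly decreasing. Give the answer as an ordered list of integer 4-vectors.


Via rank(M_{q-1}∘⋯∘M_p): M ≅ I[1,2], I[1,4].
μ_θ-semistable layers: μ^(1)=10; μ^(2)=7; μ^(3)=-17

((0, 0, 1, 1); (0, 2, 0, 0); (2, 0, 0, 0))


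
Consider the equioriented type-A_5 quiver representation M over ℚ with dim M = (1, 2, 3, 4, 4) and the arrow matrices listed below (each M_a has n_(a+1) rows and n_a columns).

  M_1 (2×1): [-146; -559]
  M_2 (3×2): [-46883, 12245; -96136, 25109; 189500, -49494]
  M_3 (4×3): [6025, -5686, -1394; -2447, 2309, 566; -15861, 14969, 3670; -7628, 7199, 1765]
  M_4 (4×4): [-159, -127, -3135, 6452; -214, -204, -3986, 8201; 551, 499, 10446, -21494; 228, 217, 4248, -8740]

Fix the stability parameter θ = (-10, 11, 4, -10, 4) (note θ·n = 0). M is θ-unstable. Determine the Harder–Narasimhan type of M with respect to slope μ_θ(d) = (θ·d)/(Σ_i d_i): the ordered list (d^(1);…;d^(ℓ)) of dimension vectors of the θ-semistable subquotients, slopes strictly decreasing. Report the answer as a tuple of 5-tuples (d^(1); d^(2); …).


Barcode: M ≅ I[1,5], I[2,5], I[3,5], I[4,5]. HN layers by μ_θ (4 steps, strictly decreasing):
  μ^(1)=4; μ^(2)=5/3; μ^(3)=-3; μ^(4)=-10

((0, 0, 0, 0, 4); (0, 2, 2, 2, 0); (0, 0, 1, 1, 0); (1, 0, 0, 1, 0))


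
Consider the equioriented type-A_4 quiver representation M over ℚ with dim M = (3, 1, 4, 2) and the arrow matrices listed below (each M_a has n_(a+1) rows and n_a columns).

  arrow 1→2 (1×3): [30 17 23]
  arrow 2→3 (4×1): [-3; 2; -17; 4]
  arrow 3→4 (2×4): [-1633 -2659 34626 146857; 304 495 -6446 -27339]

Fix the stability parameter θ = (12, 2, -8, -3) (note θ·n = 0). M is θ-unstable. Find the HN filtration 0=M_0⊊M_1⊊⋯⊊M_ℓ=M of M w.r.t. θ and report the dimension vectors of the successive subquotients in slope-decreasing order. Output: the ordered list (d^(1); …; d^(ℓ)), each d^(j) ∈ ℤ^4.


Interval decomposition of M: I[1,1]^2, I[1,4], I[3,3]^2, I[3,4].
HN type (ℓ=4): μ^(1)=12; μ^(2)=3/4; μ^(3)=-3; μ^(4)=-8

((2, 0, 0, 0); (1, 1, 1, 1); (0, 0, 0, 1); (0, 0, 3, 0))


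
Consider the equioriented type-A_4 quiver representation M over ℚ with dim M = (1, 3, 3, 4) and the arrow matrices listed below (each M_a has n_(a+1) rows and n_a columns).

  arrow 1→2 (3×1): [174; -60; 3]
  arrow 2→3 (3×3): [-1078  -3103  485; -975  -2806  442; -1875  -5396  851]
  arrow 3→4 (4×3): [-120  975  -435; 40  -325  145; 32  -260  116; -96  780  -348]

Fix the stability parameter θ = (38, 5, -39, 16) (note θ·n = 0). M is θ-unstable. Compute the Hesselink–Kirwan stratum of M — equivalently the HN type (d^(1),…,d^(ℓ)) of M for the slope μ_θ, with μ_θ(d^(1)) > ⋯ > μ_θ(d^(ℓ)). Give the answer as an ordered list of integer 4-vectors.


Via rank(M_{q-1}∘⋯∘M_p): M ≅ I[1,4], I[2,3]^2, I[4,4]^3.
μ_θ-semistable layers: μ^(1)=16; μ^(2)=4/3; μ^(3)=-17

((0, 0, 0, 4); (1, 1, 1, 0); (0, 2, 2, 0))


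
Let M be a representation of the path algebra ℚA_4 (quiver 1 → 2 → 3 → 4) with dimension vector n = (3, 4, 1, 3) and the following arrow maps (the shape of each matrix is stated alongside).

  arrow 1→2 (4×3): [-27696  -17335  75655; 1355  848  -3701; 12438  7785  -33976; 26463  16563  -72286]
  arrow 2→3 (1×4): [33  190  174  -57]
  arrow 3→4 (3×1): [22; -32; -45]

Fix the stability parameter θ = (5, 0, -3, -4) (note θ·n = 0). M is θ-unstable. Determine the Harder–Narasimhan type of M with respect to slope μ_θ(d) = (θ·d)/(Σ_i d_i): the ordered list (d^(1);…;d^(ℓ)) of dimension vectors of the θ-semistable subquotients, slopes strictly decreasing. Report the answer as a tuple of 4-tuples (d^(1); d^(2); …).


Barcode: M ≅ I[1,2]^2, I[1,4], I[2,2], I[4,4]^2. HN layers by μ_θ (4 steps, strictly decreasing):
  μ^(1)=5/2; μ^(2)=0; μ^(3)=-1/2; μ^(4)=-4

((2, 2, 0, 0); (0, 1, 0, 0); (1, 1, 1, 1); (0, 0, 0, 2))


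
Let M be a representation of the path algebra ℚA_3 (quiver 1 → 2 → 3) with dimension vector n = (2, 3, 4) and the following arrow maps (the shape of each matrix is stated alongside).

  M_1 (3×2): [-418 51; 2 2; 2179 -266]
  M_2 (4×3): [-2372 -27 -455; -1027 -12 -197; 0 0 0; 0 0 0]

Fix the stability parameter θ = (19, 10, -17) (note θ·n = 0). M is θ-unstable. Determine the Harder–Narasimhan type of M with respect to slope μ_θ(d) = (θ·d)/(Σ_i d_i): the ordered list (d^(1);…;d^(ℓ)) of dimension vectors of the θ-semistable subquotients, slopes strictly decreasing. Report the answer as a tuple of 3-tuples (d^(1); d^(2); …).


Barcode: M ≅ I[1,3]^2, I[2,2], I[3,3]^2. HN layers by μ_θ (3 steps, strictly decreasing):
  μ^(1)=10; μ^(2)=4; μ^(3)=-17

((0, 1, 0); (2, 2, 2); (0, 0, 2))


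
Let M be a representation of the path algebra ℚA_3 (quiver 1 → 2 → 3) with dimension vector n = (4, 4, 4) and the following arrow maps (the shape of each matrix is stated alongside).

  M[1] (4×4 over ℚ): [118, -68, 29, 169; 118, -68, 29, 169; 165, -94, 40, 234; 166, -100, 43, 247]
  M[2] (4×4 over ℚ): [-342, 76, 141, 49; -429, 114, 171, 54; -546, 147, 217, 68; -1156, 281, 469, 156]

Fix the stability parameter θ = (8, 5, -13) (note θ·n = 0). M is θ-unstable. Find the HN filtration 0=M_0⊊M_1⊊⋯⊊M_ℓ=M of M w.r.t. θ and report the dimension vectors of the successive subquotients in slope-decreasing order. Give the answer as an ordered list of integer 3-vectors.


Barcode: M ≅ I[1,1]^2, I[1,2], I[1,3], I[2,3]^2, I[3,3]. HN layers by μ_θ (5 steps, strictly decreasing):
  μ^(1)=8; μ^(2)=13/2; μ^(3)=0; μ^(4)=-4; μ^(5)=-13

((2, 0, 0); (1, 1, 0); (1, 1, 1); (0, 2, 2); (0, 0, 1))


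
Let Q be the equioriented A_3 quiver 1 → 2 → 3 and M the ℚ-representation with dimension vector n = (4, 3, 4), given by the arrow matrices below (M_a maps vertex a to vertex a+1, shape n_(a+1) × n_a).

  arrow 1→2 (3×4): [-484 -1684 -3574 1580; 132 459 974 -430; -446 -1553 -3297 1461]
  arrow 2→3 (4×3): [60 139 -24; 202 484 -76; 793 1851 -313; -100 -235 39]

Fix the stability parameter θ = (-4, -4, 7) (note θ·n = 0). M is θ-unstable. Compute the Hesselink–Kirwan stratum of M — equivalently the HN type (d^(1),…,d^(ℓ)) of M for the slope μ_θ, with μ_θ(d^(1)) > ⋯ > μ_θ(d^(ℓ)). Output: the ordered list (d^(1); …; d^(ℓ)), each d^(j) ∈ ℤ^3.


Interval decomposition of M: I[1,1], I[1,3]^3, I[3,3].
HN type (ℓ=2): μ^(1)=7; μ^(2)=-4

((0, 0, 4); (4, 3, 0))


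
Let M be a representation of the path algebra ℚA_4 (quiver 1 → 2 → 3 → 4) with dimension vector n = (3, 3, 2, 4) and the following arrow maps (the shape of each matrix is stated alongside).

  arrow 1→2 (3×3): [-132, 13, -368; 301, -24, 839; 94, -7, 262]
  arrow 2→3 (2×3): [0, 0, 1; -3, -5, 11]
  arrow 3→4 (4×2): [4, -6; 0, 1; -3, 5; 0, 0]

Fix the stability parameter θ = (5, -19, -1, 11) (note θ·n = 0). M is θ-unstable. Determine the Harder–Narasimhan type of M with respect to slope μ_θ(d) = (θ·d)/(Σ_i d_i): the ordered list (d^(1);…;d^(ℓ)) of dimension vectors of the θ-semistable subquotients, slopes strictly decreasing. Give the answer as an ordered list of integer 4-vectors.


Barcode: M ≅ I[1,1], I[1,4]^2, I[2,2], I[4,4]^2. HN layers by μ_θ (5 steps, strictly decreasing):
  μ^(1)=11; μ^(2)=5; μ^(3)=-1; μ^(4)=-7; μ^(5)=-19

((0, 0, 0, 4); (1, 0, 0, 0); (0, 0, 2, 0); (2, 2, 0, 0); (0, 1, 0, 0))


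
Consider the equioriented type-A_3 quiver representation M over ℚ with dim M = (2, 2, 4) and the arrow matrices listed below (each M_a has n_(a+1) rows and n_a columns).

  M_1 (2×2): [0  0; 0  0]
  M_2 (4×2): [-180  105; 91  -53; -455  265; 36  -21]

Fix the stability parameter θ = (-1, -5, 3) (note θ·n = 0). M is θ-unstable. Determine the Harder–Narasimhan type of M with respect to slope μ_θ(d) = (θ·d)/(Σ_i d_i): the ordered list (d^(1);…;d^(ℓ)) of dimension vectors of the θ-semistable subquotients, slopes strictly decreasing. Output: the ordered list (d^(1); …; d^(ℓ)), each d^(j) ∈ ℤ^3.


Barcode: M ≅ I[1,1]^2, I[2,3]^2, I[3,3]^2. HN layers by μ_θ (3 steps, strictly decreasing):
  μ^(1)=3; μ^(2)=-1; μ^(3)=-5

((0, 0, 4); (2, 0, 0); (0, 2, 0))


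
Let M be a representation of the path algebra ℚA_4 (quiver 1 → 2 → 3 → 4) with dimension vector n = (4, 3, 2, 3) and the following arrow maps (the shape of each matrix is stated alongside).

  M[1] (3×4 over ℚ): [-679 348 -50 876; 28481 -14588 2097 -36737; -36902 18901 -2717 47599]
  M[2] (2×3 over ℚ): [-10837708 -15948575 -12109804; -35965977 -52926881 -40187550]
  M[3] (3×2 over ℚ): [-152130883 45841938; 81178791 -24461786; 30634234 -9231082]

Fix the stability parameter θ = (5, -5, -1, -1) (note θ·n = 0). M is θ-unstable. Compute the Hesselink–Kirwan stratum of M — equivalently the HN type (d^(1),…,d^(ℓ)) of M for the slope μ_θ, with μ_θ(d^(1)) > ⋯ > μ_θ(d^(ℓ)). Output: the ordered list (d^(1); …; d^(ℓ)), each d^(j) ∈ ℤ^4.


Barcode: M ≅ I[1,1], I[1,2], I[1,4]^2, I[4,4]. HN layers by μ_θ (4 steps, strictly decreasing):
  μ^(1)=5; μ^(2)=0; μ^(3)=-1/2; μ^(4)=-1

((1, 0, 0, 0); (1, 1, 0, 0); (2, 2, 2, 2); (0, 0, 0, 1))


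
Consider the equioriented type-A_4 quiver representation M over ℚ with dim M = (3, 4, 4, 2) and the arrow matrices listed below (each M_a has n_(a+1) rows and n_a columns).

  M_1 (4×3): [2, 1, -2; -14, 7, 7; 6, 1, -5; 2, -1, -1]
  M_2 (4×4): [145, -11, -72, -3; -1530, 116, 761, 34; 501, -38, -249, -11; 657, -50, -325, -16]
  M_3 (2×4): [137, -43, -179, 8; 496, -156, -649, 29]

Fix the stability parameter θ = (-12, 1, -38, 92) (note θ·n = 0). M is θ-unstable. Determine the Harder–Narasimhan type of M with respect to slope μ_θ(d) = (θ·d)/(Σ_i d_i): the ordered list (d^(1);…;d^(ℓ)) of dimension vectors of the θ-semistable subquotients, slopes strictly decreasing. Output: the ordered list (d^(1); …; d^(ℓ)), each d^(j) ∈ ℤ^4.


Via rank(M_{q-1}∘⋯∘M_p): M ≅ I[1,1], I[1,3], I[1,4], I[2,3], I[2,4].
μ_θ-semistable layers: μ^(1)=92; μ^(2)=-12; μ^(3)=-49/3; μ^(4)=-37/2

((0, 0, 0, 2); (1, 0, 0, 0); (2, 2, 2, 0); (0, 2, 2, 0))


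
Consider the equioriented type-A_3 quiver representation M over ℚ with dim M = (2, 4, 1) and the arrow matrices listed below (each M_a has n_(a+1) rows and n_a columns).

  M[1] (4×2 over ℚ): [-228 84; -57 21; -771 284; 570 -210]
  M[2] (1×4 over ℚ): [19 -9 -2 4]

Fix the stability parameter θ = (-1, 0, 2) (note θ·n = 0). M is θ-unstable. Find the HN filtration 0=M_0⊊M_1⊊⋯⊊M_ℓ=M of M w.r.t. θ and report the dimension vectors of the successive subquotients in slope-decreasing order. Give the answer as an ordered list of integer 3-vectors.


Via rank(M_{q-1}∘⋯∘M_p): M ≅ I[1,2], I[1,3], I[2,2]^2.
μ_θ-semistable layers: μ^(1)=2; μ^(2)=0; μ^(3)=-1

((0, 0, 1); (0, 4, 0); (2, 0, 0))


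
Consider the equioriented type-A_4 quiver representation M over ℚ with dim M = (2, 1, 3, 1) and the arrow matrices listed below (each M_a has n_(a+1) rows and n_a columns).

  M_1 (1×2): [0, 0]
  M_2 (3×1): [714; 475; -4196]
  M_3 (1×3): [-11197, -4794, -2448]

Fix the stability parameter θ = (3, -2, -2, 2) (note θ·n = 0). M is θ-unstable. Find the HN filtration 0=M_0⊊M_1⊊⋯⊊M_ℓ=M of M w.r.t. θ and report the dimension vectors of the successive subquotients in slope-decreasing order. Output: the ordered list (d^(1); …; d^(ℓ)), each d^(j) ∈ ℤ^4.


Via rank(M_{q-1}∘⋯∘M_p): M ≅ I[1,1]^2, I[2,3], I[3,3], I[3,4].
μ_θ-semistable layers: μ^(1)=3; μ^(2)=2; μ^(3)=-2

((2, 0, 0, 0); (0, 0, 0, 1); (0, 1, 3, 0))


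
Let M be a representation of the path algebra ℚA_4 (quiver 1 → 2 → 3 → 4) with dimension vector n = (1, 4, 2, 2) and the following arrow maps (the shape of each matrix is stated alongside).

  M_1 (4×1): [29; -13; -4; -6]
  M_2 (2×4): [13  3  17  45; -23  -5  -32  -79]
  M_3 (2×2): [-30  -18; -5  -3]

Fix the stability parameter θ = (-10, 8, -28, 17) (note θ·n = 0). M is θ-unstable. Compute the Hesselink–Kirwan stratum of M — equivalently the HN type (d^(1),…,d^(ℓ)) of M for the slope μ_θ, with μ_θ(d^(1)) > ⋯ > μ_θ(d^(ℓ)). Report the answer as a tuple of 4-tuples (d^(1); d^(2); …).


Interval decomposition of M: I[1,2], I[2,2], I[2,3], I[2,4], I[4,4].
HN type (ℓ=3): μ^(1)=17; μ^(2)=8; μ^(3)=-10

((0, 0, 0, 2); (0, 2, 0, 0); (1, 2, 2, 0))


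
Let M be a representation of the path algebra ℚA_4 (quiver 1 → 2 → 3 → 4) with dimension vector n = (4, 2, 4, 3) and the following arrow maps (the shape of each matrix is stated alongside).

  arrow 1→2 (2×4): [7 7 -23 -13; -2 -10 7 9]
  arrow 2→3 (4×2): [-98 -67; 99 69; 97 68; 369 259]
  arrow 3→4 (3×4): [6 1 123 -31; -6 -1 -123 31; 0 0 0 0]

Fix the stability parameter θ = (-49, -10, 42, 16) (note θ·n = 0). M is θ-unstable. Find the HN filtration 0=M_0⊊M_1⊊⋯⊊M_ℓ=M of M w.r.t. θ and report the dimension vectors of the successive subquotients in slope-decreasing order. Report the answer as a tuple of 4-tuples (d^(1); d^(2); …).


Barcode: M ≅ I[1,1]^2, I[1,3], I[1,4], I[3,3]^2, I[4,4]^2. HN layers by μ_θ (5 steps, strictly decreasing):
  μ^(1)=42; μ^(2)=29; μ^(3)=16; μ^(4)=-10; μ^(5)=-49

((0, 0, 3, 0); (0, 0, 1, 1); (0, 0, 0, 2); (0, 2, 0, 0); (4, 0, 0, 0))


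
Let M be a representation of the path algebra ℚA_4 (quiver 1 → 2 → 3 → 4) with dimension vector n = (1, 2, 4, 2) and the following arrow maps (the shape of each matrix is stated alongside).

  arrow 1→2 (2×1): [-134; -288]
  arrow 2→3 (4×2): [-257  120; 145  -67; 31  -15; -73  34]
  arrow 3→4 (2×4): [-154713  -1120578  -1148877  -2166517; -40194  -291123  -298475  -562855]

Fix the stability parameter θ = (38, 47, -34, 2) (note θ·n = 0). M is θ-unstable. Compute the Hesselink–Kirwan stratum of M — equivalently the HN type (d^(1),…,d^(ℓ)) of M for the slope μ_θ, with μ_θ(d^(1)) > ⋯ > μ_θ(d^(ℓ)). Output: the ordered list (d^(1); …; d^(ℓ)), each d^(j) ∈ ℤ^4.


Interval decomposition of M: I[1,4], I[2,4], I[3,3]^2.
HN type (ℓ=3): μ^(1)=53/4; μ^(2)=5; μ^(3)=-34

((1, 1, 1, 1); (0, 1, 1, 1); (0, 0, 2, 0))


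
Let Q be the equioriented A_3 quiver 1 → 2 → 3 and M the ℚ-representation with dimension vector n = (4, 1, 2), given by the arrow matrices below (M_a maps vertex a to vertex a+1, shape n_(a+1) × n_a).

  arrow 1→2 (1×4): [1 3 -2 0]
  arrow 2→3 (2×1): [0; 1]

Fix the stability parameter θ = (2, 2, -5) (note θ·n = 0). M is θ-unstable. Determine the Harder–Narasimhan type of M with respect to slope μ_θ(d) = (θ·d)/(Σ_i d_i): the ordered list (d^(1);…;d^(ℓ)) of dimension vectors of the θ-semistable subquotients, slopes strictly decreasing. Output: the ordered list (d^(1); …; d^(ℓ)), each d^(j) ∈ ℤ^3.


Interval decomposition of M: I[1,1]^3, I[1,3], I[3,3].
HN type (ℓ=3): μ^(1)=2; μ^(2)=-1/3; μ^(3)=-5

((3, 0, 0); (1, 1, 1); (0, 0, 1))


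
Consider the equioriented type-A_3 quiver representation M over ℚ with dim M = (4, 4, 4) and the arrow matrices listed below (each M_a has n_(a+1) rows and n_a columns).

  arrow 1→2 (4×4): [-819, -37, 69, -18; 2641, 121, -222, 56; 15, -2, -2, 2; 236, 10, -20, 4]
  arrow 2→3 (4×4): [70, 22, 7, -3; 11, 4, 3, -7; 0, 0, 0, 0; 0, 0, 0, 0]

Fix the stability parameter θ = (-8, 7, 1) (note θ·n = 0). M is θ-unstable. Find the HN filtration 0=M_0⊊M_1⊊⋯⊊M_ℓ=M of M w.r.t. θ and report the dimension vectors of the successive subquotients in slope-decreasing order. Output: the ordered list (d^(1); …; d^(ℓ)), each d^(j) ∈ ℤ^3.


Interval decomposition of M: I[1,2]^2, I[1,3]^2, I[3,3]^2.
HN type (ℓ=4): μ^(1)=7; μ^(2)=4; μ^(3)=1; μ^(4)=-8

((0, 2, 0); (0, 2, 2); (0, 0, 2); (4, 0, 0))
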